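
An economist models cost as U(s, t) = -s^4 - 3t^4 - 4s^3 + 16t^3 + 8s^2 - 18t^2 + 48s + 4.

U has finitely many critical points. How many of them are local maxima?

U separates as a function of s plus a function of t, so ∇U=0 decouples.
∂U/∂s = -4(s - 2)(s + 2)(s + 3) = 0 at s ∈ {-3, -2, 2}; ∂U/∂t = -12t(t - 3)(t - 1) = 0 at t ∈ {0, 1, 3}.
The Hessian is diagonal: diag(U_ss, U_tt). Second derivatives: U_ss(-3)=-20, U_ss(-2)=16, U_ss(2)=-80; U_tt(0)=-36, U_tt(1)=24, U_tt(3)=-72.
Local maxima occur where both diagonal entries negative: (-3, 0), (-3, 3), (2, 0), (2, 3). Count: 4.

4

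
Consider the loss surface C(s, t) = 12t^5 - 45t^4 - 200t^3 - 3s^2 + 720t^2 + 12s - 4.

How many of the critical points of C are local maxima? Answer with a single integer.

2

C separates as a function of s plus a function of t, so ∇C=0 decouples.
∂C/∂s = -6(s - 2) = 0 at s ∈ {2}; ∂C/∂t = 60t(t - 4)(t - 2)(t + 3) = 0 at t ∈ {-3, 0, 2, 4}.
The Hessian is diagonal: diag(C_ss, C_tt). Second derivatives: C_ss(2)=-6; C_tt(-3)=-6300, C_tt(0)=1440, C_tt(2)=-1200, C_tt(4)=3360.
Local maxima occur where both diagonal entries negative: (2, -3), (2, 2). Count: 2.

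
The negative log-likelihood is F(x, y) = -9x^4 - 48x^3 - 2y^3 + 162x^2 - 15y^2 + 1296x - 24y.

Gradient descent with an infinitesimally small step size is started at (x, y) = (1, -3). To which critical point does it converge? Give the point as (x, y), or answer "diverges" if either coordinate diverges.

(-3, -4)

F is separable, so gradient descent decouples: x follows -∂F/∂x, y follows -∂F/∂y.
∂F/∂x = -36(x - 3)(x + 3)(x + 4); at x=1 this is 1440, so x decreases.
∂F/∂y = -6(y + 1)(y + 4); at y=-3 this is 12, so y decreases.
x converges to its nearest critical value -3 (a local min of the x-part); y converges to -4. The iterate converges to (-3, -4).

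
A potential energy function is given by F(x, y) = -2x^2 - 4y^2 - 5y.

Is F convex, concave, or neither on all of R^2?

concave

F is quadratic, so its Hessian is the constant matrix H = [[-4, 0], [0, -8]].
det(H) = 32, tr(H) = -12.
det(H) > 0 and tr(H) < 0, so H is negative definite everywhere: concave.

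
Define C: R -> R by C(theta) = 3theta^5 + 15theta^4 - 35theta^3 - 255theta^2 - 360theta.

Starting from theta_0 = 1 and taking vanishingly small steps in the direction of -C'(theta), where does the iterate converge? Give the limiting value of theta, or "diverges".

C'(theta) = 15(theta - 3)(theta + 1)(theta + 2)(theta + 4), so C'(1) = -900.
Gradient descent moves in the -C' direction, i.e. theta is increasing.
The nearest critical point in that direction is theta = 3, where C'' = 2100 > 0 (a local minimum). The iterate converges there.

3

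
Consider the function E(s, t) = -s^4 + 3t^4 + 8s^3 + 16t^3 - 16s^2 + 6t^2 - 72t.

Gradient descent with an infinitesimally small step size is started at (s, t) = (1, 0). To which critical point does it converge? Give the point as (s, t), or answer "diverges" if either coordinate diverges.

(2, 1)

E is separable, so gradient descent decouples: s follows -∂E/∂s, t follows -∂E/∂t.
∂E/∂s = -4s(s - 4)(s - 2); at s=1 this is -12, so s increases.
∂E/∂t = 12(t - 1)(t + 2)(t + 3); at t=0 this is -72, so t increases.
s converges to its nearest critical value 2 (a local min of the s-part); t converges to 1. The iterate converges to (2, 1).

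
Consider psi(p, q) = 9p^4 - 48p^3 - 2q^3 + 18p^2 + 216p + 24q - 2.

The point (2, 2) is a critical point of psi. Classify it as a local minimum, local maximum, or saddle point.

local maximum

The mixed partial ∂²psi/∂p∂q is 0, so the Hessian at any point is diag(psi_pp, psi_qq) = diag(36(3p^2 - 8p + 1), -12q).
At (2, 2): H = diag(-108, -24).
Both eigenvalues are negative, so H is negative definite: a local maximum.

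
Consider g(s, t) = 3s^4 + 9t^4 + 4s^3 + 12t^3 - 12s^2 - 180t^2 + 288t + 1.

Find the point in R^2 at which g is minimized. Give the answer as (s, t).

(-2, -4)

g(s,t) separates as P(s) + Q(t) + 1, so its minimum is min P + min Q + 1.
P'(s) = 12s(s - 1)(s + 2) vanishes at s ∈ {-2, 0, 1}; Q'(t) = 36(t - 2)(t - 1)(t + 4) vanishes at t ∈ {-4, 1, 2}.
Local minima of P (where P''>0): P(-2)=-32, P(1)=-5. Local minima of Q: Q(-4)=-2496, Q(2)=96.
So the global minimum of g is P(-2) + Q(-4) + 1 = -32 − 2496 + 1 = -2527, attained at (-2, -4).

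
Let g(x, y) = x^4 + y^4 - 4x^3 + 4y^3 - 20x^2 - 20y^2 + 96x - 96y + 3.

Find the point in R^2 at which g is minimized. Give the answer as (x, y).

(-3, 3)

g(x,y) separates as P(x) + Q(y) + 3, so its minimum is min P + min Q + 3.
P'(x) = 4(x - 4)(x - 2)(x + 3) vanishes at x ∈ {-3, 2, 4}; Q'(y) = 4(y - 3)(y + 2)(y + 4) vanishes at y ∈ {-4, -2, 3}.
Local minima of P (where P''>0): P(-3)=-279, P(4)=64. Local minima of Q: Q(-4)=64, Q(3)=-279.
So the global minimum of g is P(-3) + Q(3) + 3 = -279 − 279 + 3 = -555, attained at (-3, 3).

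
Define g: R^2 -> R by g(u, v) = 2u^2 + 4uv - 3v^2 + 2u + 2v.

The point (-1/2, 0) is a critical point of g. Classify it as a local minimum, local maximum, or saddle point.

The Hessian of g is constant: H = [[4, 4], [4, -6]].
det(H) = 4·(-6) − 4² = -40.
Since det(H) < 0, H is indefinite and the critical point is a saddle point.

saddle point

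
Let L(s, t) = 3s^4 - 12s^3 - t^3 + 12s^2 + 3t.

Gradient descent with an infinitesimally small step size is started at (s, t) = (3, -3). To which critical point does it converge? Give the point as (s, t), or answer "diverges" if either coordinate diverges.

L is separable, so gradient descent decouples: s follows -∂L/∂s, t follows -∂L/∂t.
∂L/∂s = 12s(s - 2)(s - 1); at s=3 this is 72, so s decreases.
∂L/∂t = -3(t - 1)(t + 1); at t=-3 this is -24, so t increases.
s converges to its nearest critical value 2 (a local min of the s-part); t converges to -1. The iterate converges to (2, -1).

(2, -1)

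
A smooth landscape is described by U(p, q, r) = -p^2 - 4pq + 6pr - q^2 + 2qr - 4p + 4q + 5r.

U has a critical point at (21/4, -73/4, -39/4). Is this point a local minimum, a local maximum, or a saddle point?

saddle point

The Hessian is constant: H = [[-2, -4, 6], [-4, -2, 2], [6, 2, 0]].
Leading principal minors: Δ₁ = -2, Δ₂ = -12, Δ₃ = -16.
The minors fit neither the all-positive nor the alternating-sign pattern, so H is indefinite: a saddle point.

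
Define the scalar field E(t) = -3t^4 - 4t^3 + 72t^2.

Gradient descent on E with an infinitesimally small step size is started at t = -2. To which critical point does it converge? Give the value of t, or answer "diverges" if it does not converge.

E'(t) = -12t(t - 3)(t + 4), so E'(-2) = -240.
Gradient descent moves in the -E' direction, i.e. t is increasing.
The nearest critical point in that direction is t = 0, where E'' = 144 > 0 (a local minimum). The iterate converges there.

0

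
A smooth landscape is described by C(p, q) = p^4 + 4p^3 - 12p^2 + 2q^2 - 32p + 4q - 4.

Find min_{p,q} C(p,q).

C(p,q) separates as A(p) + B(q) − 4, so its minimum is min A + min B − 4.
A'(p) = 4(p - 2)(p + 1)(p + 4) vanishes at p ∈ {-4, -1, 2}; B'(q) = 4q + 4 vanishes at q ∈ {-1}.
Local minima of A (where A''>0): A(-4)=-64, A(2)=-64. Local minima of B: B(-1)=-2.
So the global minimum of C is A(-4) + B(-1) − 4 = -64 − 2 − 4 = -70, attained at (-4, -1).

-70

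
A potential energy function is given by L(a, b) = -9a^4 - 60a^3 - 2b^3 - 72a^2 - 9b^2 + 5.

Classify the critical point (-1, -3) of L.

local minimum

The mixed partial ∂²L/∂a∂b is 0, so the Hessian at any point is diag(L_aa, L_bb) = diag(-36(3a^2 + 10a + 4), -6(2b + 3)).
At (-1, -3): H = diag(108, 18).
Both eigenvalues are positive, so H is positive definite: a local minimum.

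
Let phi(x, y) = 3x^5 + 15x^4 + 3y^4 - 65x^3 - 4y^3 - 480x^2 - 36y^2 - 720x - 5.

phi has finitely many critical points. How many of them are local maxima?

2

phi separates as a function of x plus a function of y, so ∇phi=0 decouples.
∂phi/∂x = 15(x - 4)(x + 1)(x + 3)(x + 4) = 0 at x ∈ {-4, -3, -1, 4}; ∂phi/∂y = 12y(y - 3)(y + 2) = 0 at y ∈ {-2, 0, 3}.
The Hessian is diagonal: diag(phi_xx, phi_yy). Second derivatives: phi_xx(-4)=-360, phi_xx(-3)=210, phi_xx(-1)=-450, phi_xx(4)=4200; phi_yy(-2)=120, phi_yy(0)=-72, phi_yy(3)=180.
Local maxima occur where both diagonal entries negative: (-4, 0), (-1, 0). Count: 2.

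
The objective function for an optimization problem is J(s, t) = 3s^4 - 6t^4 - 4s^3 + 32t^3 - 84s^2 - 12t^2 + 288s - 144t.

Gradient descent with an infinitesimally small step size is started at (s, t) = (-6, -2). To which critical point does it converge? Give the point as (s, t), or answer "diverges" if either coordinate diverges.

diverges

J is separable, so gradient descent decouples: s follows -∂J/∂s, t follows -∂J/∂t.
∂J/∂s = 12(s - 3)(s - 2)(s + 4); at s=-6 this is -1728, so s increases.
∂J/∂t = -24(t - 3)(t - 2)(t + 1); at t=-2 this is 480, so t decreases.
The t-coordinate has no critical point in that direction and runs off to infinity.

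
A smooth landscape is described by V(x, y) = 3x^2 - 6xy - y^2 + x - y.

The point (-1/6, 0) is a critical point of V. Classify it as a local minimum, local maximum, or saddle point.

saddle point

The Hessian of V is constant: H = [[6, -6], [-6, -2]].
det(H) = 6·(-2) − (-6)² = -48.
Since det(H) < 0, H is indefinite and the critical point is a saddle point.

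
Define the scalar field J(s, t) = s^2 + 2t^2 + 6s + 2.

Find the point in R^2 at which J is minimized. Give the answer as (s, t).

J(s,t) separates as P(s) + Q(t) + 2, so its minimum is min P + min Q + 2.
P'(s) = 2s + 6 vanishes at s ∈ {-3}; Q'(t) = 4t vanishes at t ∈ {0}.
Local minima of P (where P''>0): P(-3)=-9. Local minima of Q: Q(0)=0.
So the global minimum of J is P(-3) + Q(0) + 2 = -9 + 0 + 2 = -7, attained at (-3, 0).

(-3, 0)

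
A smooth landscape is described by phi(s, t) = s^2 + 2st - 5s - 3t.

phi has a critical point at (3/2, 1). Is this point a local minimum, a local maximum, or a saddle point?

The Hessian of phi is constant: H = [[2, 2], [2, 0]].
det(H) = 2·0 − 2² = -4.
Since det(H) < 0, H is indefinite and the critical point is a saddle point.

saddle point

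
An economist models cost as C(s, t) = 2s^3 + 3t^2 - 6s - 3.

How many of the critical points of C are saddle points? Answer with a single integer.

C separates as a function of s plus a function of t, so ∇C=0 decouples.
∂C/∂s = 6(s - 1)(s + 1) = 0 at s ∈ {-1, 1}; ∂C/∂t = 6t = 0 at t ∈ {0}.
The Hessian is diagonal: diag(C_ss, C_tt). Second derivatives: C_ss(-1)=-12, C_ss(1)=12; C_tt(0)=6.
Saddle points occur where the two diagonal entries have opposite signs: (-1, 0). Count: 1.

1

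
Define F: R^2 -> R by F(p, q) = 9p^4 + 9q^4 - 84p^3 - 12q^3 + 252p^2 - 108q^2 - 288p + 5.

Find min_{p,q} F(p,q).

F(p,q) separates as A(p) + B(q) + 5, so its minimum is min A + min B + 5.
A'(p) = 36(p - 4)(p - 2)(p - 1) vanishes at p ∈ {1, 2, 4}; B'(q) = 36q(q - 3)(q + 2) vanishes at q ∈ {-2, 0, 3}.
Local minima of A (where A''>0): A(1)=-111, A(4)=-192. Local minima of B: B(-2)=-192, B(3)=-567.
So the global minimum of F is A(4) + B(3) + 5 = -192 − 567 + 5 = -754, attained at (4, 3).

-754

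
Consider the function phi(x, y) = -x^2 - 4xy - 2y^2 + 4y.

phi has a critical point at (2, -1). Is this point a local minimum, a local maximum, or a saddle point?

The Hessian of phi is constant: H = [[-2, -4], [-4, -4]].
det(H) = (-2)·(-4) − (-4)² = -8.
Since det(H) < 0, H is indefinite and the critical point is a saddle point.

saddle point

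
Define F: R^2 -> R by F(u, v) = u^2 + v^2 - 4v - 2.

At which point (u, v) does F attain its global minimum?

(0, 2)

F(u,v) separates as P(u) + Q(v) − 2, so its minimum is min P + min Q − 2.
P'(u) = 2u vanishes at u ∈ {0}; Q'(v) = 2v - 4 vanishes at v ∈ {2}.
Local minima of P (where P''>0): P(0)=0. Local minima of Q: Q(2)=-4.
So the global minimum of F is P(0) + Q(2) − 2 = 0 − 4 − 2 = -6, attained at (0, 2).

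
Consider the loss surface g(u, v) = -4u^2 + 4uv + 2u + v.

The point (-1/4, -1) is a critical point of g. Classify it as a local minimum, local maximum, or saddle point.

The Hessian of g is constant: H = [[-8, 4], [4, 0]].
det(H) = (-8)·0 − 4² = -16.
Since det(H) < 0, H is indefinite and the critical point is a saddle point.

saddle point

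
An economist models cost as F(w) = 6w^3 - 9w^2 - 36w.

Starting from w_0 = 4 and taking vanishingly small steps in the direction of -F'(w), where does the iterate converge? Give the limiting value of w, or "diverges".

2

F'(w) = 18(w - 2)(w + 1), so F'(4) = 180.
Gradient descent moves in the -F' direction, i.e. w is decreasing.
The nearest critical point in that direction is w = 2, where F'' = 54 > 0 (a local minimum). The iterate converges there.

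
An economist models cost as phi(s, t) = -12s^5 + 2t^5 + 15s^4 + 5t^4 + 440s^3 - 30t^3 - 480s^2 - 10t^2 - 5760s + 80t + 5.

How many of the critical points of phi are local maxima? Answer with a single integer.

4

phi separates as a function of s plus a function of t, so ∇phi=0 decouples.
∂phi/∂s = -60(s - 4)(s - 3)(s + 2)(s + 4) = 0 at s ∈ {-4, -2, 3, 4}; ∂phi/∂t = 10(t - 2)(t - 1)(t + 1)(t + 4) = 0 at t ∈ {-4, -1, 1, 2}.
The Hessian is diagonal: diag(phi_ss, phi_tt). Second derivatives: phi_ss(-4)=6720, phi_ss(-2)=-3600, phi_ss(3)=2100, phi_ss(4)=-2880; phi_tt(-4)=-900, phi_tt(-1)=180, phi_tt(1)=-100, phi_tt(2)=180.
Local maxima occur where both diagonal entries negative: (-2, -4), (-2, 1), (4, -4), (4, 1). Count: 4.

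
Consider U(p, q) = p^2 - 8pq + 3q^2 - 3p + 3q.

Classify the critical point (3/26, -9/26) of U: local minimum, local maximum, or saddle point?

The Hessian of U is constant: H = [[2, -8], [-8, 6]].
det(H) = 2·6 − (-8)² = -52.
Since det(H) < 0, H is indefinite and the critical point is a saddle point.

saddle point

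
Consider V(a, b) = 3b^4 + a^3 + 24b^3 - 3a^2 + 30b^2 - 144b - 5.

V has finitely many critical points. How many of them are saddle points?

3

V separates as a function of a plus a function of b, so ∇V=0 decouples.
∂V/∂a = 3a(a - 2) = 0 at a ∈ {0, 2}; ∂V/∂b = 12(b - 1)(b + 3)(b + 4) = 0 at b ∈ {-4, -3, 1}.
The Hessian is diagonal: diag(V_aa, V_bb). Second derivatives: V_aa(0)=-6, V_aa(2)=6; V_bb(-4)=60, V_bb(-3)=-48, V_bb(1)=240.
Saddle points occur where the two diagonal entries have opposite signs: (0, -4), (0, 1), (2, -3). Count: 3.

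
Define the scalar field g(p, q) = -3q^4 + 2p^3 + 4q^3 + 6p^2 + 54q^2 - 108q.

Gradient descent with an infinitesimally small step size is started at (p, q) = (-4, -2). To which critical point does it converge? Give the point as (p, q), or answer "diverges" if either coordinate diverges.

g is separable, so gradient descent decouples: p follows -∂g/∂p, q follows -∂g/∂q.
∂g/∂p = 6p(p + 2); at p=-4 this is 48, so p decreases.
∂g/∂q = -12(q - 3)(q - 1)(q + 3); at q=-2 this is -180, so q increases.
The p-coordinate has no critical point in that direction and runs off to infinity.

diverges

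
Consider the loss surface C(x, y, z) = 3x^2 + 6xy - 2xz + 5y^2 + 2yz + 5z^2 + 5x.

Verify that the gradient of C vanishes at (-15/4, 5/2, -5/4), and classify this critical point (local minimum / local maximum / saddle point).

∇C = (6x + 6y - 2z + 5, 6x + 10y + 2z, -2x + 2y + 10z); substituting (-15/4, 5/2, -5/4) gives ∇C = (0, 0, 0), so (-15/4, 5/2, -5/4) is indeed a critical point.
The Hessian is constant: H = [[6, 6, -2], [6, 10, 2], [-2, 2, 10]].
Leading principal minors: Δ₁ = 6, Δ₂ = 24, Δ₃ = 128.
All leading minors are positive, so H is positive definite: a local minimum.

local minimum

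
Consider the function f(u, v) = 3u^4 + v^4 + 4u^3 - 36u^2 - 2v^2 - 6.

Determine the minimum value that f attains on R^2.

-196

f(u,v) separates as P(u) + Q(v) − 6, so its minimum is min P + min Q − 6.
P'(u) = 12u(u - 2)(u + 3) vanishes at u ∈ {-3, 0, 2}; Q'(v) = 4v(v - 1)(v + 1) vanishes at v ∈ {-1, 0, 1}.
Local minima of P (where P''>0): P(-3)=-189, P(2)=-64. Local minima of Q: Q(-1)=-1, Q(1)=-1.
So the global minimum of f is P(-3) + Q(-1) − 6 = -189 − 1 − 6 = -196, attained at (-3, -1).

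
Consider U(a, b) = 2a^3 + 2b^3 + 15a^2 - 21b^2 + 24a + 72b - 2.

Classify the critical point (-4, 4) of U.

The mixed partial ∂²U/∂a∂b is 0, so the Hessian at any point is diag(U_aa, U_bb) = diag(6(2a + 5), 6(2b - 7)).
At (-4, 4): H = diag(-18, 6).
The eigenvalues have opposite signs, so H is indefinite: a saddle point.

saddle point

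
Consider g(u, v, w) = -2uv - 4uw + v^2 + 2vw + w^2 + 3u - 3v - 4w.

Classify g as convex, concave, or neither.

neither

g is quadratic, so its Hessian is the constant matrix H = [[0, -2, -4], [-2, 2, 2], [-4, 2, 2]].
Leading principal minors: 0, -4, -8.
Neither pattern holds ⇒ H is indefinite ⇒ neither convex nor concave.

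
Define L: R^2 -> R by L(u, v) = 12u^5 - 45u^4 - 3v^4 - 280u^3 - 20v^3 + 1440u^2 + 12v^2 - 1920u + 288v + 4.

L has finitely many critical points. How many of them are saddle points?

6

L separates as a function of u plus a function of v, so ∇L=0 decouples.
∂L/∂u = 60(u - 4)(u - 2)(u - 1)(u + 4) = 0 at u ∈ {-4, 1, 2, 4}; ∂L/∂v = -12(v - 2)(v + 3)(v + 4) = 0 at v ∈ {-4, -3, 2}.
The Hessian is diagonal: diag(L_uu, L_vv). Second derivatives: L_uu(-4)=-14400, L_uu(1)=900, L_uu(2)=-720, L_uu(4)=2880; L_vv(-4)=-72, L_vv(-3)=60, L_vv(2)=-360.
Saddle points occur where the two diagonal entries have opposite signs: (-4, -3), (1, -4), (1, 2), (2, -3), (4, -4), (4, 2). Count: 6.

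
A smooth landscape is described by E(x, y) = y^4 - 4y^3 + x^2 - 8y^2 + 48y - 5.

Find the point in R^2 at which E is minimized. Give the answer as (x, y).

E(x,y) separates as P(x) + Q(y) − 5, so its minimum is min P + min Q − 5.
P'(x) = 2x vanishes at x ∈ {0}; Q'(y) = 4(y - 3)(y - 2)(y + 2) vanishes at y ∈ {-2, 2, 3}.
Local minima of P (where P''>0): P(0)=0. Local minima of Q: Q(-2)=-80, Q(3)=45.
So the global minimum of E is P(0) + Q(-2) − 5 = 0 − 80 − 5 = -85, attained at (0, -2).

(0, -2)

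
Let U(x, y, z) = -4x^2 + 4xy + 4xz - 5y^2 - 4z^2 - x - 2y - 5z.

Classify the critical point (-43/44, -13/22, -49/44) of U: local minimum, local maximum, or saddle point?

The Hessian is constant: H = [[-8, 4, 4], [4, -10, 0], [4, 0, -8]].
Leading principal minors: Δ₁ = -8, Δ₂ = 64, Δ₃ = -352.
The minors alternate sign starting negative (−, +, −), so H is negative definite: a local maximum.

local maximum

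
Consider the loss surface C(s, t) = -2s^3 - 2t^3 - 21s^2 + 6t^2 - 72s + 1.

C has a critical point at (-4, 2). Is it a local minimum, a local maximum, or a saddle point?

saddle point

The mixed partial ∂²C/∂s∂t is 0, so the Hessian at any point is diag(C_ss, C_tt) = diag(-6(2s + 7), 12(-t + 1)).
At (-4, 2): H = diag(6, -12).
The eigenvalues have opposite signs, so H is indefinite: a saddle point.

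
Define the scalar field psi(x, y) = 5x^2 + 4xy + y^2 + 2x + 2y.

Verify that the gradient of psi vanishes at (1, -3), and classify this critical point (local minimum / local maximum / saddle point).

local minimum

∇psi = (10x + 4y + 2, 4x + 2y + 2); substituting (1, -3) gives ∇psi = (0, 0), so (1, -3) is indeed a critical point.
The Hessian of psi is constant: H = [[10, 4], [4, 2]].
det(H) = 10·2 − 4² = 4.
det(H) > 0 and tr(H) = 12 > 0, so H is positive definite and the point is a local minimum.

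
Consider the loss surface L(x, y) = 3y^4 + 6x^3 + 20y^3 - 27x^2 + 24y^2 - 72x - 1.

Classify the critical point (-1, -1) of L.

The mixed partial ∂²L/∂x∂y is 0, so the Hessian at any point is diag(L_xx, L_yy) = diag(18(2x - 3), 12(3y^2 + 10y + 4)).
At (-1, -1): H = diag(-90, -36).
Both eigenvalues are negative, so H is negative definite: a local maximum.

local maximum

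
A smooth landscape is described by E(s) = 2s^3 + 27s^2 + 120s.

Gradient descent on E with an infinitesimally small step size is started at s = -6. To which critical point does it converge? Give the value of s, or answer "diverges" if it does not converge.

E'(s) = 6(s + 4)(s + 5), so E'(-6) = 12.
Gradient descent moves in the -E' direction, i.e. s is decreasing.
There is no critical point below s=-6, and E' keeps the same sign, so the iterate runs off to −∞.

diverges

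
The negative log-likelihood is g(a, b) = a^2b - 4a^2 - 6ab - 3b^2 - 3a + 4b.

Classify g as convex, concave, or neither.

The term a^2b is cubic, so the Hessian is not constant.
∂²g/∂a² = 2b - 8, which takes both signs as b varies (negative for sufficiently negative b). A diagonal entry of the Hessian changing sign means the Hessian is neither positive- nor negative-semidefinite on all of R^2.

neither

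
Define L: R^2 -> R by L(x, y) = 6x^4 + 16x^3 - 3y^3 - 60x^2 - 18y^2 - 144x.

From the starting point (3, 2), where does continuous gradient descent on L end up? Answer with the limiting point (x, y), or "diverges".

L is separable, so gradient descent decouples: x follows -∂L/∂x, y follows -∂L/∂y.
∂L/∂x = 24(x - 2)(x + 1)(x + 3); at x=3 this is 576, so x decreases.
∂L/∂y = -9y(y + 4); at y=2 this is -108, so y increases.
The y-coordinate has no critical point in that direction and runs off to infinity.

diverges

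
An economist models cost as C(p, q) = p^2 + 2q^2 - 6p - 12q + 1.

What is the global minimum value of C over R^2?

C(p,q) separates as A(p) + B(q) + 1, so its minimum is min A + min B + 1.
A'(p) = 2p - 6 vanishes at p ∈ {3}; B'(q) = 4q - 12 vanishes at q ∈ {3}.
Local minima of A (where A''>0): A(3)=-9. Local minima of B: B(3)=-18.
So the global minimum of C is A(3) + B(3) + 1 = -9 − 18 + 1 = -26, attained at (3, 3).

-26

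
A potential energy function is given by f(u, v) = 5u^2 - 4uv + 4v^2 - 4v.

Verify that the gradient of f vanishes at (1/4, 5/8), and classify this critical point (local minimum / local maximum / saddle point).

local minimum

∇f = (10u - 4v, -4u + 8v - 4); substituting (1/4, 5/8) gives ∇f = (0, 0), so (1/4, 5/8) is indeed a critical point.
The Hessian of f is constant: H = [[10, -4], [-4, 8]].
det(H) = 10·8 − (-4)² = 64.
det(H) > 0 and tr(H) = 18 > 0, so H is positive definite and the point is a local minimum.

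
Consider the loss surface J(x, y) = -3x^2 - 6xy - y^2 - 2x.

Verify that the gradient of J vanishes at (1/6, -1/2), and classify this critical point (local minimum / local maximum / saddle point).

saddle point

∇J = (-6x - 6y - 2, -6x - 2y); substituting (1/6, -1/2) gives ∇J = (0, 0), so (1/6, -1/2) is indeed a critical point.
The Hessian of J is constant: H = [[-6, -6], [-6, -2]].
det(H) = (-6)·(-2) − (-6)² = -24.
Since det(H) < 0, H is indefinite and the critical point is a saddle point.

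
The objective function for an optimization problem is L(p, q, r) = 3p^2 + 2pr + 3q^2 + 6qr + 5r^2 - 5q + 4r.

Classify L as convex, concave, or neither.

L is quadratic, so its Hessian is the constant matrix H = [[6, 0, 2], [0, 6, 6], [2, 6, 10]].
Leading principal minors: 6, 36, 120.
All positive ⇒ H ≻ 0 ⇒ convex.

convex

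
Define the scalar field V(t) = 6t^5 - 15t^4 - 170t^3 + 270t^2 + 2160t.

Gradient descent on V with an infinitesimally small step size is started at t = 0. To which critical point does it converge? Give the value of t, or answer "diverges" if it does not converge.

V'(t) = 30(t - 4)(t - 3)(t + 2)(t + 3), so V'(0) = 2160.
Gradient descent moves in the -V' direction, i.e. t is decreasing.
The nearest critical point in that direction is t = -2, where V'' = 900 > 0 (a local minimum). The iterate converges there.

-2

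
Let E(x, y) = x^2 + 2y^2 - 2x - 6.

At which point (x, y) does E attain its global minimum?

(1, 0)

E(x,y) separates as P(x) + Q(y) − 6, so its minimum is min P + min Q − 6.
P'(x) = 2x - 2 vanishes at x ∈ {1}; Q'(y) = 4y vanishes at y ∈ {0}.
Local minima of P (where P''>0): P(1)=-1. Local minima of Q: Q(0)=0.
So the global minimum of E is P(1) + Q(0) − 6 = -1 + 0 − 6 = -7, attained at (1, 0).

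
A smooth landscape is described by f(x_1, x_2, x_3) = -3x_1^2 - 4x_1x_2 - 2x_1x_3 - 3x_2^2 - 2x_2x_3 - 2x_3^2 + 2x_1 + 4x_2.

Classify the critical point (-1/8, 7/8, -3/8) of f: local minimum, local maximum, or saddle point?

local maximum

The Hessian is constant: H = [[-6, -4, -2], [-4, -6, -2], [-2, -2, -4]].
Leading principal minors: Δ₁ = -6, Δ₂ = 20, Δ₃ = -64.
The minors alternate sign starting negative (−, +, −), so H is negative definite: a local maximum.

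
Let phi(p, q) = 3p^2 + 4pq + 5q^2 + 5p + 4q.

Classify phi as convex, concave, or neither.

convex

phi is quadratic, so its Hessian is the constant matrix H = [[6, 4], [4, 10]].
det(H) = 44, tr(H) = 16.
det(H) > 0 and tr(H) > 0, so H is positive definite everywhere: convex.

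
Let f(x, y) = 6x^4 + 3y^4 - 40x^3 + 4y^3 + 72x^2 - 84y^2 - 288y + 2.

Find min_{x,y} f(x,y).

f(x,y) separates as P(x) + Q(y) + 2, so its minimum is min P + min Q + 2.
P'(x) = 24x(x - 3)(x - 2) vanishes at x ∈ {0, 2, 3}; Q'(y) = 12(y - 4)(y + 2)(y + 3) vanishes at y ∈ {-3, -2, 4}.
Local minima of P (where P''>0): P(0)=0, P(3)=54. Local minima of Q: Q(-3)=243, Q(4)=-1472.
So the global minimum of f is P(0) + Q(4) + 2 = 0 − 1472 + 2 = -1470, attained at (0, 4).

-1470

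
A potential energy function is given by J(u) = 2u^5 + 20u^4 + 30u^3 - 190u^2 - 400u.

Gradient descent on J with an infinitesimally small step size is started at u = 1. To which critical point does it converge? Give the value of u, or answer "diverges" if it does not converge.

J'(u) = 10(u - 2)(u + 1)(u + 4)(u + 5), so J'(1) = -600.
Gradient descent moves in the -J' direction, i.e. u is increasing.
The nearest critical point in that direction is u = 2, where J'' = 1260 > 0 (a local minimum). The iterate converges there.

2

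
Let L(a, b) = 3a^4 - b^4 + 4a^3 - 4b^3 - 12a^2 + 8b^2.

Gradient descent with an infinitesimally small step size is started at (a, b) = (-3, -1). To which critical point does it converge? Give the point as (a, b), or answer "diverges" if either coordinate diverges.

(-2, 0)

L is separable, so gradient descent decouples: a follows -∂L/∂a, b follows -∂L/∂b.
∂L/∂a = 12a(a - 1)(a + 2); at a=-3 this is -144, so a increases.
∂L/∂b = -4b(b - 1)(b + 4); at b=-1 this is -24, so b increases.
a converges to its nearest critical value -2 (a local min of the a-part); b converges to 0. The iterate converges to (-2, 0).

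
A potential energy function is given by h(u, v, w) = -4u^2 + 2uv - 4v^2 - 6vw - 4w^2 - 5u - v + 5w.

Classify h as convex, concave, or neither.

concave

h is quadratic, so its Hessian is the constant matrix H = [[-8, 2, 0], [2, -8, -6], [0, -6, -8]].
Leading principal minors: -8, 60, -192.
Signs alternate −, +, − ⇒ H ≺ 0 ⇒ concave.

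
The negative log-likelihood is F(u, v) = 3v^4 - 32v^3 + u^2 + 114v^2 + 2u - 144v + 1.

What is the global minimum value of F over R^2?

F(u,v) separates as P(u) + Q(v) + 1, so its minimum is min P + min Q + 1.
P'(u) = 2u + 2 vanishes at u ∈ {-1}; Q'(v) = 12(v - 4)(v - 3)(v - 1) vanishes at v ∈ {1, 3, 4}.
Local minima of P (where P''>0): P(-1)=-1. Local minima of Q: Q(1)=-59, Q(4)=-32.
So the global minimum of F is P(-1) + Q(1) + 1 = -1 − 59 + 1 = -59, attained at (-1, 1).

-59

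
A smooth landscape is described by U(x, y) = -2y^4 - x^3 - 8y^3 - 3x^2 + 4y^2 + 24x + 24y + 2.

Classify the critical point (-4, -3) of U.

saddle point

The mixed partial ∂²U/∂x∂y is 0, so the Hessian at any point is diag(U_xx, U_yy) = diag(-6(x + 1), 8(-3y^2 - 6y + 1)).
At (-4, -3): H = diag(18, -64).
The eigenvalues have opposite signs, so H is indefinite: a saddle point.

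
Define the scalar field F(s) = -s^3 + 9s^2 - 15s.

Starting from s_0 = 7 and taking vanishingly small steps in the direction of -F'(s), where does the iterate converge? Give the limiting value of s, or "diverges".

diverges

F'(s) = -3(s - 5)(s - 1), so F'(7) = -36.
Gradient descent moves in the -F' direction, i.e. s is increasing.
There is no critical point above s=7, and F' keeps the same sign, so the iterate runs off to +∞.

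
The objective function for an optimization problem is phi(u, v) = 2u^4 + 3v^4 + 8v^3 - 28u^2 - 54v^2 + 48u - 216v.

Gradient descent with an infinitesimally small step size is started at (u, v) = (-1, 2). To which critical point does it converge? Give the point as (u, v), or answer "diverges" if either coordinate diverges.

phi is separable, so gradient descent decouples: u follows -∂phi/∂u, v follows -∂phi/∂v.
∂phi/∂u = 8(u - 2)(u - 1)(u + 3); at u=-1 this is 96, so u decreases.
∂phi/∂v = 12(v - 3)(v + 2)(v + 3); at v=2 this is -240, so v increases.
u converges to its nearest critical value -3 (a local min of the u-part); v converges to 3. The iterate converges to (-3, 3).

(-3, 3)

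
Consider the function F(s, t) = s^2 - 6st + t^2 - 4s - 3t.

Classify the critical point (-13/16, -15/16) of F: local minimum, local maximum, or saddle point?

The Hessian of F is constant: H = [[2, -6], [-6, 2]].
det(H) = 2·2 − (-6)² = -32.
Since det(H) < 0, H is indefinite and the critical point is a saddle point.

saddle point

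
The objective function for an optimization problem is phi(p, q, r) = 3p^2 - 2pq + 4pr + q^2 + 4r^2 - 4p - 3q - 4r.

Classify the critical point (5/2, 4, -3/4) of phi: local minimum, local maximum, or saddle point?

local minimum

The Hessian is constant: H = [[6, -2, 4], [-2, 2, 0], [4, 0, 8]].
Leading principal minors: Δ₁ = 6, Δ₂ = 8, Δ₃ = 32.
All leading minors are positive, so H is positive definite: a local minimum.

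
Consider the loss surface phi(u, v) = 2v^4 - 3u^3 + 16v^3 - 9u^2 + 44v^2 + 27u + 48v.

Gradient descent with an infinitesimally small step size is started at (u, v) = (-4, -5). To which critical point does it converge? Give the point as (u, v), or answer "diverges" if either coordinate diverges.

(-3, -3)

phi is separable, so gradient descent decouples: u follows -∂phi/∂u, v follows -∂phi/∂v.
∂phi/∂u = -9(u - 1)(u + 3); at u=-4 this is -45, so u increases.
∂phi/∂v = 8(v + 1)(v + 2)(v + 3); at v=-5 this is -192, so v increases.
u converges to its nearest critical value -3 (a local min of the u-part); v converges to -3. The iterate converges to (-3, -3).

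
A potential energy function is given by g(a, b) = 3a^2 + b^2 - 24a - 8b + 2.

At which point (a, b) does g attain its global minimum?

(4, 4)

g(a,b) separates as P(a) + Q(b) + 2, so its minimum is min P + min Q + 2.
P'(a) = 6a - 24 vanishes at a ∈ {4}; Q'(b) = 2b - 8 vanishes at b ∈ {4}.
Local minima of P (where P''>0): P(4)=-48. Local minima of Q: Q(4)=-16.
So the global minimum of g is P(4) + Q(4) + 2 = -48 − 16 + 2 = -62, attained at (4, 4).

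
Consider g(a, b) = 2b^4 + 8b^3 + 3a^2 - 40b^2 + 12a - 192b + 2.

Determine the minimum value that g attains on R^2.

g(a,b) separates as P(a) + Q(b) + 2, so its minimum is min P + min Q + 2.
P'(a) = 6a + 12 vanishes at a ∈ {-2}; Q'(b) = 8(b - 3)(b + 2)(b + 4) vanishes at b ∈ {-4, -2, 3}.
Local minima of P (where P''>0): P(-2)=-12. Local minima of Q: Q(-4)=128, Q(3)=-558.
So the global minimum of g is P(-2) + Q(3) + 2 = -12 − 558 + 2 = -568, attained at (-2, 3).

-568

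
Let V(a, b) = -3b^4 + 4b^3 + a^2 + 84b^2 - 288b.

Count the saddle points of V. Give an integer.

V separates as a function of a plus a function of b, so ∇V=0 decouples.
∂V/∂a = 2a = 0 at a ∈ {0}; ∂V/∂b = -12(b - 3)(b - 2)(b + 4) = 0 at b ∈ {-4, 2, 3}.
The Hessian is diagonal: diag(V_aa, V_bb). Second derivatives: V_aa(0)=2; V_bb(-4)=-504, V_bb(2)=72, V_bb(3)=-84.
Saddle points occur where the two diagonal entries have opposite signs: (0, -4), (0, 3). Count: 2.

2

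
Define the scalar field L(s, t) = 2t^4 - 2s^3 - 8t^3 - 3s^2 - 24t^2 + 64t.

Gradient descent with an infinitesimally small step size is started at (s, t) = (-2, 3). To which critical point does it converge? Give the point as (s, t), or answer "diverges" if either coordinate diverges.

(-1, 4)

L is separable, so gradient descent decouples: s follows -∂L/∂s, t follows -∂L/∂t.
∂L/∂s = -6s(s + 1); at s=-2 this is -12, so s increases.
∂L/∂t = 8(t - 4)(t - 1)(t + 2); at t=3 this is -80, so t increases.
s converges to its nearest critical value -1 (a local min of the s-part); t converges to 4. The iterate converges to (-1, 4).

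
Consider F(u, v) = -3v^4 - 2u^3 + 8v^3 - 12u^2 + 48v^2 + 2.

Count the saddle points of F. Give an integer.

3

F separates as a function of u plus a function of v, so ∇F=0 decouples.
∂F/∂u = -6u(u + 4) = 0 at u ∈ {-4, 0}; ∂F/∂v = -12v(v - 4)(v + 2) = 0 at v ∈ {-2, 0, 4}.
The Hessian is diagonal: diag(F_uu, F_vv). Second derivatives: F_uu(-4)=24, F_uu(0)=-24; F_vv(-2)=-144, F_vv(0)=96, F_vv(4)=-288.
Saddle points occur where the two diagonal entries have opposite signs: (-4, -2), (-4, 4), (0, 0). Count: 3.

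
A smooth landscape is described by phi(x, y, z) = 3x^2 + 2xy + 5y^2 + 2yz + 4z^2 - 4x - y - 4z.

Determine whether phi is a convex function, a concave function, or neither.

phi is quadratic, so its Hessian is the constant matrix H = [[6, 2, 0], [2, 10, 2], [0, 2, 8]].
Leading principal minors: 6, 56, 424.
All positive ⇒ H ≻ 0 ⇒ convex.

convex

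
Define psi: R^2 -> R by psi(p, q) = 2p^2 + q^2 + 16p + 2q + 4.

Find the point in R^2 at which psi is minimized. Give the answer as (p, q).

psi(p,q) separates as A(p) + B(q) + 4, so its minimum is min A + min B + 4.
A'(p) = 4p + 16 vanishes at p ∈ {-4}; B'(q) = 2q + 2 vanishes at q ∈ {-1}.
Local minima of A (where A''>0): A(-4)=-32. Local minima of B: B(-1)=-1.
So the global minimum of psi is A(-4) + B(-1) + 4 = -32 − 1 + 4 = -29, attained at (-4, -1).

(-4, -1)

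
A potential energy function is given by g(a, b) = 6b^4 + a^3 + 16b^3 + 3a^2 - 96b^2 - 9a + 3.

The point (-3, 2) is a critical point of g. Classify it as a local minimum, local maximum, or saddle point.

The mixed partial ∂²g/∂a∂b is 0, so the Hessian at any point is diag(g_aa, g_bb) = diag(6(a + 1), 24(3b^2 + 4b - 8)).
At (-3, 2): H = diag(-12, 288).
The eigenvalues have opposite signs, so H is indefinite: a saddle point.

saddle point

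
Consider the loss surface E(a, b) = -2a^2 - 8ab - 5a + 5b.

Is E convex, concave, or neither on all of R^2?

E is quadratic, so its Hessian is the constant matrix H = [[-4, -8], [-8, 0]].
det(H) = -64, tr(H) = -4.
det(H) < 0, so H is indefinite: neither convex nor concave.

neither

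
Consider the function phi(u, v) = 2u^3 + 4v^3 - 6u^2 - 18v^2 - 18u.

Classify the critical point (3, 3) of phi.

The mixed partial ∂²phi/∂u∂v is 0, so the Hessian at any point is diag(phi_uu, phi_vv) = diag(12(u - 1), 12(2v - 3)).
At (3, 3): H = diag(24, 36).
Both eigenvalues are positive, so H is positive definite: a local minimum.

local minimum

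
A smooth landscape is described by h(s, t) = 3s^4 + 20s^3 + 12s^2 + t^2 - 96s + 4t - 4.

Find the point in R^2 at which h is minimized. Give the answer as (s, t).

(1, -2)

h(s,t) separates as P(s) + Q(t) − 4, so its minimum is min P + min Q − 4.
P'(s) = 12(s - 1)(s + 2)(s + 4) vanishes at s ∈ {-4, -2, 1}; Q'(t) = 2(t + 2) vanishes at t ∈ {-2}.
Local minima of P (where P''>0): P(-4)=64, P(1)=-61. Local minima of Q: Q(-2)=-4.
So the global minimum of h is P(1) + Q(-2) − 4 = -61 − 4 − 4 = -69, attained at (1, -2).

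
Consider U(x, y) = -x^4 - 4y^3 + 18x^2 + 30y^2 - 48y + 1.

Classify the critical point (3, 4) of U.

The mixed partial ∂²U/∂x∂y is 0, so the Hessian at any point is diag(U_xx, U_yy) = diag(12(-x^2 + 3), 12(-2y + 5)).
At (3, 4): H = diag(-72, -36).
Both eigenvalues are negative, so H is negative definite: a local maximum.

local maximum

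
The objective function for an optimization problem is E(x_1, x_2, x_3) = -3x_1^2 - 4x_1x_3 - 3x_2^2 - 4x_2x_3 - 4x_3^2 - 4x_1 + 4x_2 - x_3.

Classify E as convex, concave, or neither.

concave

E is quadratic, so its Hessian is the constant matrix H = [[-6, 0, -4], [0, -6, -4], [-4, -4, -8]].
Leading principal minors: -6, 36, -96.
Signs alternate −, +, − ⇒ H ≺ 0 ⇒ concave.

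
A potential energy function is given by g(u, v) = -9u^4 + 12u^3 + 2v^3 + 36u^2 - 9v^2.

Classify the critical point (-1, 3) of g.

The mixed partial ∂²g/∂u∂v is 0, so the Hessian at any point is diag(g_uu, g_vv) = diag(36(-3u^2 + 2u + 2), 6(2v - 3)).
At (-1, 3): H = diag(-108, 18).
The eigenvalues have opposite signs, so H is indefinite: a saddle point.

saddle point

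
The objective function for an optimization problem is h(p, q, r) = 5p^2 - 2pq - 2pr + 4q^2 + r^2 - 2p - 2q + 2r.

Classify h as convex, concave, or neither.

h is quadratic, so its Hessian is the constant matrix H = [[10, -2, -2], [-2, 8, 0], [-2, 0, 2]].
Leading principal minors: 10, 76, 120.
All positive ⇒ H ≻ 0 ⇒ convex.

convex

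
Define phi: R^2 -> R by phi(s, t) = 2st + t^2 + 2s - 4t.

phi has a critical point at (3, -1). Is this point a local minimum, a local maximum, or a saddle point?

The Hessian of phi is constant: H = [[0, 2], [2, 2]].
det(H) = 0·2 − 2² = -4.
Since det(H) < 0, H is indefinite and the critical point is a saddle point.

saddle point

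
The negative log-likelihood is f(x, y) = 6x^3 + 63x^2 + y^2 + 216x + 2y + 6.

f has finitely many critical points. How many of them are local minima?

f separates as a function of x plus a function of y, so ∇f=0 decouples.
∂f/∂x = 18(x + 3)(x + 4) = 0 at x ∈ {-4, -3}; ∂f/∂y = 2(y + 1) = 0 at y ∈ {-1}.
The Hessian is diagonal: diag(f_xx, f_yy). Second derivatives: f_xx(-4)=-18, f_xx(-3)=18; f_yy(-1)=2.
Local minima occur where both diagonal entries positive: (-3, -1). Count: 1.

1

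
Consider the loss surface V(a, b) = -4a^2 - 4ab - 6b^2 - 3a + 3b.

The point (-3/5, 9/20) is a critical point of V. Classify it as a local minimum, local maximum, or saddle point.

local maximum

The Hessian of V is constant: H = [[-8, -4], [-4, -12]].
det(H) = (-8)·(-12) − (-4)² = 80.
det(H) > 0 and tr(H) = -20 < 0, so H is negative definite and the point is a local maximum.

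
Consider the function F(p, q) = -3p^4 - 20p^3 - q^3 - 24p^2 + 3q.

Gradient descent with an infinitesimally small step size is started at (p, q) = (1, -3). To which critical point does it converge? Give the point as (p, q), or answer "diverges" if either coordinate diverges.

diverges

F is separable, so gradient descent decouples: p follows -∂F/∂p, q follows -∂F/∂q.
∂F/∂p = -12p(p + 1)(p + 4); at p=1 this is -120, so p increases.
∂F/∂q = -3(q - 1)(q + 1); at q=-3 this is -24, so q increases.
The p-coordinate has no critical point in that direction and runs off to infinity.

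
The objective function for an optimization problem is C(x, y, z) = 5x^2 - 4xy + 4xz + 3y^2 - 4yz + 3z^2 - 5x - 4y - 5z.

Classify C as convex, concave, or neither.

convex

C is quadratic, so its Hessian is the constant matrix H = [[10, -4, 4], [-4, 6, -4], [4, -4, 6]].
Leading principal minors: 10, 44, 136.
All positive ⇒ H ≻ 0 ⇒ convex.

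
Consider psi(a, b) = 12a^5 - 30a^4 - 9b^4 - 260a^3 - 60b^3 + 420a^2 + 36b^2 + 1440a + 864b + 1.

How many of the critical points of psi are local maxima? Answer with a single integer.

4

psi separates as a function of a plus a function of b, so ∇psi=0 decouples.
∂psi/∂a = 60(a - 4)(a - 2)(a + 1)(a + 3) = 0 at a ∈ {-3, -1, 2, 4}; ∂psi/∂b = -36(b - 2)(b + 3)(b + 4) = 0 at b ∈ {-4, -3, 2}.
The Hessian is diagonal: diag(psi_aa, psi_bb). Second derivatives: psi_aa(-3)=-4200, psi_aa(-1)=1800, psi_aa(2)=-1800, psi_aa(4)=4200; psi_bb(-4)=-216, psi_bb(-3)=180, psi_bb(2)=-1080.
Local maxima occur where both diagonal entries negative: (-3, -4), (-3, 2), (2, -4), (2, 2). Count: 4.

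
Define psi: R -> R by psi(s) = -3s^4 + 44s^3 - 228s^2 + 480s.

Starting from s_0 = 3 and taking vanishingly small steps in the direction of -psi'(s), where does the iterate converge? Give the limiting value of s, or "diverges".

psi'(s) = -12(s - 5)(s - 4)(s - 2), so psi'(3) = -24.
Gradient descent moves in the -psi' direction, i.e. s is increasing.
The nearest critical point in that direction is s = 4, where psi'' = 24 > 0 (a local minimum). The iterate converges there.

4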